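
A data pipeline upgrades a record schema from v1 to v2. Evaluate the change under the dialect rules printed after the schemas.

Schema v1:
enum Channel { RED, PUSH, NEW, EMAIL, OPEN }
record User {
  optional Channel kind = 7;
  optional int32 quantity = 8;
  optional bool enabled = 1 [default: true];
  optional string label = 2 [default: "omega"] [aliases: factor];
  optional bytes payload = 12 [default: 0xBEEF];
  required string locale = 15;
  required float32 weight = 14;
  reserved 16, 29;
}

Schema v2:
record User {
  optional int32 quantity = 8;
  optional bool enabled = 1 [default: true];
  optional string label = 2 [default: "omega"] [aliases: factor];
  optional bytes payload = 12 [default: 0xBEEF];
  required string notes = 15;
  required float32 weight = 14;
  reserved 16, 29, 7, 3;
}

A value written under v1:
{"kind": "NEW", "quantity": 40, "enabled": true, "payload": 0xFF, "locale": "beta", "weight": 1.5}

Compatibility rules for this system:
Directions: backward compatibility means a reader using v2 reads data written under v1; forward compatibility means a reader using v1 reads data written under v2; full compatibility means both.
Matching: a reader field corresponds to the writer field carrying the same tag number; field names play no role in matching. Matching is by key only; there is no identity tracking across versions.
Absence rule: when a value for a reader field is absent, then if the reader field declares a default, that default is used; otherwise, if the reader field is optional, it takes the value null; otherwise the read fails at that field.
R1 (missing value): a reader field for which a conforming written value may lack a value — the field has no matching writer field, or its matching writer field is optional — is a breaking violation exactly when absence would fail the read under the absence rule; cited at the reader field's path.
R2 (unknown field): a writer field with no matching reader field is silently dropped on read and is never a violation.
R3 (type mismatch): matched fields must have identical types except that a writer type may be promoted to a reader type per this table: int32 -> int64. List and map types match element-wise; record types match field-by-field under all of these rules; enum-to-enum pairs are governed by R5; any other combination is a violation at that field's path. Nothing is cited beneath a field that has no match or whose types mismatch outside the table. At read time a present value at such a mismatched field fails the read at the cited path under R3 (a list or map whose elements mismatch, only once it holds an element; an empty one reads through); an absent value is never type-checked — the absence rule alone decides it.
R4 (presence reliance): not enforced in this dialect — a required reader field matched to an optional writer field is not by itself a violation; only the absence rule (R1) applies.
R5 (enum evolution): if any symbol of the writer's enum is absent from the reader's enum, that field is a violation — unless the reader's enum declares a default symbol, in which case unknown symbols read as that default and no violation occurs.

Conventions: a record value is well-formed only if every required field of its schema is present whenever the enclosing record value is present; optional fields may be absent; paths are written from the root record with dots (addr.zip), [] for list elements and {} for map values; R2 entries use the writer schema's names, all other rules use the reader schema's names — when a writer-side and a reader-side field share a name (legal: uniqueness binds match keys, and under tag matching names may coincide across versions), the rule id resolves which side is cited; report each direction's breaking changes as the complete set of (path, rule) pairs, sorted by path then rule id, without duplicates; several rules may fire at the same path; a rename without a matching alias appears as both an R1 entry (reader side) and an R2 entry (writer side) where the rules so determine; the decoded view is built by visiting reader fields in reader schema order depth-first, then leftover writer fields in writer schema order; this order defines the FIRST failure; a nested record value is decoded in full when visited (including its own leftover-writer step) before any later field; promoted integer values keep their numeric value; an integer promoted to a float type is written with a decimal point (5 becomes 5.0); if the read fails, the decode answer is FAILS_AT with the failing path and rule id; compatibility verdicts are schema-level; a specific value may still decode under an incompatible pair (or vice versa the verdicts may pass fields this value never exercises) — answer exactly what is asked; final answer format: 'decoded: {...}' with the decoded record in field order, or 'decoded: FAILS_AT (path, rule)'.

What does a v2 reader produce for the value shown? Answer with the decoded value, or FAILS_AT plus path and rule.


decoded: {"quantity": 40, "enabled": true, "label": "omega", "payload": 0xFF, "notes": "beta", "weight": 1.5}

each type pair in User: writer, then reader
migrating the User value to v2:
  quantity := 40
  enabled := true
  label := "omega" (absent -> default)
  payload := 0xFF
  notes := "beta" (from writer locale)
  weight := 1.5
  writer kind: unknown -> dropped
  => decoded: {"quantity": 40, "enabled": true, "label": "omega", "payload": 0xFF, "notes": "beta", "weight": 1.5}


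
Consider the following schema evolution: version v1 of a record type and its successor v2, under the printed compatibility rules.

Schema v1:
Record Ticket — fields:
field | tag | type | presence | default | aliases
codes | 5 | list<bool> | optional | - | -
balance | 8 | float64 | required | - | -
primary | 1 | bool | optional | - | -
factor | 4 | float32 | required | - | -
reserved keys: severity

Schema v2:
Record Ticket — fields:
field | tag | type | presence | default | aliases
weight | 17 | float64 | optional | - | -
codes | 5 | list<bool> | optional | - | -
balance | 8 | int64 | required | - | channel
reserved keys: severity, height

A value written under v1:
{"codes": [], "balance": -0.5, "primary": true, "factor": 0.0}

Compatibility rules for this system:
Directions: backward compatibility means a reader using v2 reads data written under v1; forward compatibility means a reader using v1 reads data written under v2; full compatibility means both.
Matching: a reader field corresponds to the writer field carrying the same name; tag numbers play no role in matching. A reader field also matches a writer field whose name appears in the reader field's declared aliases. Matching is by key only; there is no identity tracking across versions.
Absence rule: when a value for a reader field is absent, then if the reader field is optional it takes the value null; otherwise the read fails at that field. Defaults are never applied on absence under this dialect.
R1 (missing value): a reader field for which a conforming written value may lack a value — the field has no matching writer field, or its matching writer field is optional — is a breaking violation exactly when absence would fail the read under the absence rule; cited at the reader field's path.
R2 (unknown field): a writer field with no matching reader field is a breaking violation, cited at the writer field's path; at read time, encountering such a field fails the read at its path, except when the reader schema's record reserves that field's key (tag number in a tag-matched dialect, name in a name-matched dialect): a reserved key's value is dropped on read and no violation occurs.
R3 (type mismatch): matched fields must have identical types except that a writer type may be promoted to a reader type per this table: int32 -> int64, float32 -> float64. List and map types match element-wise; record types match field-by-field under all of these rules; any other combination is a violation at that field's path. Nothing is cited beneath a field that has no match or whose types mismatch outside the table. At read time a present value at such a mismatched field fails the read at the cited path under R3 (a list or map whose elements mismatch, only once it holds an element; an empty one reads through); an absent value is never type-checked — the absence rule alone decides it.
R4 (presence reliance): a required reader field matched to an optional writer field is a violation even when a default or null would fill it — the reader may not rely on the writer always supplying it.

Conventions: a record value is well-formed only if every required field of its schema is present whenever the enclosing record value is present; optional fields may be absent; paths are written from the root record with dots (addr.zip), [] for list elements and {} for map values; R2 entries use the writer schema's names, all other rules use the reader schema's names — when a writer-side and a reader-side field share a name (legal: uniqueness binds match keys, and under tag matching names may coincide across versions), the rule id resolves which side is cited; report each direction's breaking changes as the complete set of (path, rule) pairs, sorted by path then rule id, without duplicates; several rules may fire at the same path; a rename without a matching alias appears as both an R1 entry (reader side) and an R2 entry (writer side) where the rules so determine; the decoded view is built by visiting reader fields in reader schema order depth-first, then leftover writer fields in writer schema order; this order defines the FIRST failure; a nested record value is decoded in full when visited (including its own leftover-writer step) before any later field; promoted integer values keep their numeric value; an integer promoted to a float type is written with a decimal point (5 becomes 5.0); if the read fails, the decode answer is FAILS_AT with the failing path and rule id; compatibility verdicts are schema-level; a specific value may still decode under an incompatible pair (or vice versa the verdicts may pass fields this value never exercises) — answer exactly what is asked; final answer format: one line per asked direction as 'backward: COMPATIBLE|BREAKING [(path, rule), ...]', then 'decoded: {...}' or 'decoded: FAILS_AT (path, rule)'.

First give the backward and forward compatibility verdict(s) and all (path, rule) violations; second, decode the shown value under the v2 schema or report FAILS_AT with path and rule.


arrows below run writer -> reader for Ticket
backward for Ticket (reader v2, writer v1):
  weight has no writer counterpart
  list<bool> -> list<bool>, writer optional: codes aligns to codes
  float64 -> int64, writer required: balance aligns to balance
  primary (writer side), unknown to reader
  factor (writer side), unknown to reader
  violation R3 at balance
  violation R2 at factor
  violation R2 at primary
  => 3 violation(s): backward is BREAKING for Ticket
forward for Ticket (reader v1, writer v2):
  list<bool> -> list<bool>, writer optional: codes aligns to codes
  int64 -> float64, writer required: balance aligns to balance
  primary has no writer counterpart
  factor has no writer counterpart
  weight (writer side), unknown to reader
  violation R3 at balance
  violation R1 at factor
  violation R2 at weight
  => 3 violation(s): forward is BREAKING for Ticket
decode walk for Ticket under reader schema v2:
  weight := null (not supplied -> null)
  codes := []
  read fails at balance under R3
  => FAILS_AT (balance, R3)

backward: BREAKING [(balance, R3), (factor, R2), (primary, R2)]; forward: BREAKING [(balance, R3), (factor, R1), (weight, R2)]; decoded: FAILS_AT (balance, R3)


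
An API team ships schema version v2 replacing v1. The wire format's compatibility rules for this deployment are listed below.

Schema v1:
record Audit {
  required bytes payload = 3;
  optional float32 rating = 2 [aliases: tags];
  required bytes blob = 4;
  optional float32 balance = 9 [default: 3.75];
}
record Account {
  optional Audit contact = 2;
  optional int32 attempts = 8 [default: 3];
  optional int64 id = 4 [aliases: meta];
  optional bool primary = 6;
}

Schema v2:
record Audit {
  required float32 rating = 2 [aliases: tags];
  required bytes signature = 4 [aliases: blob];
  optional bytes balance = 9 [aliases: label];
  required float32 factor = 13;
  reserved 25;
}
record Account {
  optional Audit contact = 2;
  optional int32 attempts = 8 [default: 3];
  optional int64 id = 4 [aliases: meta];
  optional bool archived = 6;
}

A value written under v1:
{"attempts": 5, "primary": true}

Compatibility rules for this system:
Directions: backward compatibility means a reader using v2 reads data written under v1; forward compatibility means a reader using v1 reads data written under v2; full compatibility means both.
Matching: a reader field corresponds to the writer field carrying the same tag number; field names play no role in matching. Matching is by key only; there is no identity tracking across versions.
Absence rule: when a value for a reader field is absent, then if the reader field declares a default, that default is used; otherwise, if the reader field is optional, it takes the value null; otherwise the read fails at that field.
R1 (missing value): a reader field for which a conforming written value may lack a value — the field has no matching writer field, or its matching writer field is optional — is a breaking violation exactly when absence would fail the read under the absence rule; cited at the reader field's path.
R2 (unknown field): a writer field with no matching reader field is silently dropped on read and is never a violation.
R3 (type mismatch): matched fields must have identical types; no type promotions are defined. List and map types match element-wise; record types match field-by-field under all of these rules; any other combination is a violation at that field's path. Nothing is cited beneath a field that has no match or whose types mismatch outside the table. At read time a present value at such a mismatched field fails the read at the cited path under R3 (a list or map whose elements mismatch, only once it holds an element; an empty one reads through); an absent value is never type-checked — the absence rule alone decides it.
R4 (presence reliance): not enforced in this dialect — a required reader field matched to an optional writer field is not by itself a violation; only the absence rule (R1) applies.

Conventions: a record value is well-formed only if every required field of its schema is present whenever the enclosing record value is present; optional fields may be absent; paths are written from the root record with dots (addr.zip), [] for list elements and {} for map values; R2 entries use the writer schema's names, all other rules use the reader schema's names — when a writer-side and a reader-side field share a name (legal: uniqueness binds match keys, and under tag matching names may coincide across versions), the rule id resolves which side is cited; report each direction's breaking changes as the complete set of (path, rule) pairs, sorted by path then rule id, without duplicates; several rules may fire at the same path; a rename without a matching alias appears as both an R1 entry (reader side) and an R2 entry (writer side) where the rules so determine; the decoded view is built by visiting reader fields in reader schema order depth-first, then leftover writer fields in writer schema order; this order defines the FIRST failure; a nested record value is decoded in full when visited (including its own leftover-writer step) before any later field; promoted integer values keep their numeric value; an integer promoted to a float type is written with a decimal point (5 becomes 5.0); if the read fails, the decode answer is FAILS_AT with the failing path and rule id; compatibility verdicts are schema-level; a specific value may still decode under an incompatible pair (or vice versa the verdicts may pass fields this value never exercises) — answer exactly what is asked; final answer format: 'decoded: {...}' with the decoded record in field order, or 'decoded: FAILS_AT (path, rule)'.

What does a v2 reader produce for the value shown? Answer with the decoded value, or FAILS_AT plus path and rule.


the writer's type comes first in each Account pair
decoding the Account value with the v2 reader:
  contact := null (absent, optional -> null)
  attempts := 5
  id := null (absent, optional -> null)
  archived := true (from writer primary)
  => decoded: {"contact": null, "attempts": 5, "id": null, "archived": true}
diffs on Account not affecting the asked answer:
  field balance in record Audit: type float32 changed to bytes (its default is dropped) -> schema-level compatibility only; this Account value's decode is unchanged
  field rating in record Audit: optional changed to required -> schema-level compatibility only; this Account value's decode is unchanged
  removed field payload from record Audit -> schema-level compatibility only; this Account value's decode is unchanged
  renamed field blob to signature in record Audit (alias blob declared on the renamed field) -> triggers nothing under the printed rules; the Account answer is the same either way
  added field factor to record Audit: required float32, tag 13 (in v2 it sits last) -> schema-level compatibility only; this Account value's decode is unchanged

decoded: {"contact": null, "attempts": 5, "id": null, "archived": true}


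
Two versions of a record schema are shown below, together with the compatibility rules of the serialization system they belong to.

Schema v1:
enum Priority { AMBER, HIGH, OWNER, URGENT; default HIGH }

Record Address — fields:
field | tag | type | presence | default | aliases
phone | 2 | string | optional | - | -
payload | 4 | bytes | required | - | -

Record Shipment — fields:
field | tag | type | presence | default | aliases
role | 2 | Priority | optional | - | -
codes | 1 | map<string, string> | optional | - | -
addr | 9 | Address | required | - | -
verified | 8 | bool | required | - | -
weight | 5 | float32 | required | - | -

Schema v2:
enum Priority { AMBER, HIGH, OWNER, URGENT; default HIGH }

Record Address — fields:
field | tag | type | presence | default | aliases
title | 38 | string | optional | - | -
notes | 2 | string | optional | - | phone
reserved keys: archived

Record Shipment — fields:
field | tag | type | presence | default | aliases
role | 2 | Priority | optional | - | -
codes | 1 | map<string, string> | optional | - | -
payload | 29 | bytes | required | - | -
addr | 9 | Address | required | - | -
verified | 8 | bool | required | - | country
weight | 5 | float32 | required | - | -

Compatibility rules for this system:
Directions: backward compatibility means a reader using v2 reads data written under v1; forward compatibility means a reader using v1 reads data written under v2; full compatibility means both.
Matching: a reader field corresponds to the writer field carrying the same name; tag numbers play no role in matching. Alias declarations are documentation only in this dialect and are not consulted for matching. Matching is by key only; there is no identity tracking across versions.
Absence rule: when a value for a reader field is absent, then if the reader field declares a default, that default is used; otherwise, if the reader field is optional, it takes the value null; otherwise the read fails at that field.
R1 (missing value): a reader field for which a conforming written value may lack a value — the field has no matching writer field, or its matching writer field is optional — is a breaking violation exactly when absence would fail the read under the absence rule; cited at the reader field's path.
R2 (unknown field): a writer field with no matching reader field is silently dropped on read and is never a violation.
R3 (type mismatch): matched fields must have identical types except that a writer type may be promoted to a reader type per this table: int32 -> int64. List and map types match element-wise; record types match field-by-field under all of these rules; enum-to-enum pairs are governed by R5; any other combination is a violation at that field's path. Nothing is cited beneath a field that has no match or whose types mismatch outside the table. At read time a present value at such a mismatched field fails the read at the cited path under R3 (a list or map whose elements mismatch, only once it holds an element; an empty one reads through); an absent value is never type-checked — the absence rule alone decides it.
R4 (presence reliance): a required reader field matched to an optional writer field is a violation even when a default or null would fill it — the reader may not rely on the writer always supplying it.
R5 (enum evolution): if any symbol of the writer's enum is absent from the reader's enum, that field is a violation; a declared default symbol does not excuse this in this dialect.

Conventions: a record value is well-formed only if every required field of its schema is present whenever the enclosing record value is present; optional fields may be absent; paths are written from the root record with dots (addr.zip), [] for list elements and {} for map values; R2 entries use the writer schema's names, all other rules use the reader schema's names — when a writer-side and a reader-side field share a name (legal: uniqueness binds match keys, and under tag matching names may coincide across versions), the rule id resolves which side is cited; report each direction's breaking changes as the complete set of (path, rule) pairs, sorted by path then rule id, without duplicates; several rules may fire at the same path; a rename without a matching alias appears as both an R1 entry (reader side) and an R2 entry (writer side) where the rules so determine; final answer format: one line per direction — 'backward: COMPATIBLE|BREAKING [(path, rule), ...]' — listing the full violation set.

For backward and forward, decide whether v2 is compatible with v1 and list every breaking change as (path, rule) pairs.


backward: BREAKING [(payload, R1)]; forward: BREAKING [(addr.payload, R1)]

arrows below run writer -> reader for Shipment
backward pass over Shipment, reader schema v2, writer schema v1:
  role: paired with writer role (Priority -> Priority; writer optional)
  codes: paired with writer codes (map<string, string> -> map<string, string>; writer optional)
  payload: no writer-side match
  addr: paired with writer addr (Address -> Address; writer required)
  verified: paired with writer verified (bool -> bool; writer required)
  weight: paired with writer weight (float32 -> float32; writer required)
  addr.title: no writer-side match
  addr.notes: no writer-side match
  writer addr.phone: unknown to reader
  writer addr.payload: unknown to reader
  R1 fires at payload
  => 1 violation(s): backward is BREAKING for Shipment
forward pass over Shipment, reader schema v1, writer schema v2:
  role: paired with writer role (Priority -> Priority; writer optional)
  codes: paired with writer codes (map<string, string> -> map<string, string>; writer optional)
  addr: paired with writer addr (Address -> Address; writer required)
  verified: paired with writer verified (bool -> bool; writer required)
  weight: paired with writer weight (float32 -> float32; writer required)
  writer payload: unknown to reader
  addr.phone: no writer-side match
  addr.payload: no writer-side match
  writer addr.title: unknown to reader
  writer addr.notes: unknown to reader
  R1 fires at addr.payload
  => 1 violation(s): forward is BREAKING for Shipment


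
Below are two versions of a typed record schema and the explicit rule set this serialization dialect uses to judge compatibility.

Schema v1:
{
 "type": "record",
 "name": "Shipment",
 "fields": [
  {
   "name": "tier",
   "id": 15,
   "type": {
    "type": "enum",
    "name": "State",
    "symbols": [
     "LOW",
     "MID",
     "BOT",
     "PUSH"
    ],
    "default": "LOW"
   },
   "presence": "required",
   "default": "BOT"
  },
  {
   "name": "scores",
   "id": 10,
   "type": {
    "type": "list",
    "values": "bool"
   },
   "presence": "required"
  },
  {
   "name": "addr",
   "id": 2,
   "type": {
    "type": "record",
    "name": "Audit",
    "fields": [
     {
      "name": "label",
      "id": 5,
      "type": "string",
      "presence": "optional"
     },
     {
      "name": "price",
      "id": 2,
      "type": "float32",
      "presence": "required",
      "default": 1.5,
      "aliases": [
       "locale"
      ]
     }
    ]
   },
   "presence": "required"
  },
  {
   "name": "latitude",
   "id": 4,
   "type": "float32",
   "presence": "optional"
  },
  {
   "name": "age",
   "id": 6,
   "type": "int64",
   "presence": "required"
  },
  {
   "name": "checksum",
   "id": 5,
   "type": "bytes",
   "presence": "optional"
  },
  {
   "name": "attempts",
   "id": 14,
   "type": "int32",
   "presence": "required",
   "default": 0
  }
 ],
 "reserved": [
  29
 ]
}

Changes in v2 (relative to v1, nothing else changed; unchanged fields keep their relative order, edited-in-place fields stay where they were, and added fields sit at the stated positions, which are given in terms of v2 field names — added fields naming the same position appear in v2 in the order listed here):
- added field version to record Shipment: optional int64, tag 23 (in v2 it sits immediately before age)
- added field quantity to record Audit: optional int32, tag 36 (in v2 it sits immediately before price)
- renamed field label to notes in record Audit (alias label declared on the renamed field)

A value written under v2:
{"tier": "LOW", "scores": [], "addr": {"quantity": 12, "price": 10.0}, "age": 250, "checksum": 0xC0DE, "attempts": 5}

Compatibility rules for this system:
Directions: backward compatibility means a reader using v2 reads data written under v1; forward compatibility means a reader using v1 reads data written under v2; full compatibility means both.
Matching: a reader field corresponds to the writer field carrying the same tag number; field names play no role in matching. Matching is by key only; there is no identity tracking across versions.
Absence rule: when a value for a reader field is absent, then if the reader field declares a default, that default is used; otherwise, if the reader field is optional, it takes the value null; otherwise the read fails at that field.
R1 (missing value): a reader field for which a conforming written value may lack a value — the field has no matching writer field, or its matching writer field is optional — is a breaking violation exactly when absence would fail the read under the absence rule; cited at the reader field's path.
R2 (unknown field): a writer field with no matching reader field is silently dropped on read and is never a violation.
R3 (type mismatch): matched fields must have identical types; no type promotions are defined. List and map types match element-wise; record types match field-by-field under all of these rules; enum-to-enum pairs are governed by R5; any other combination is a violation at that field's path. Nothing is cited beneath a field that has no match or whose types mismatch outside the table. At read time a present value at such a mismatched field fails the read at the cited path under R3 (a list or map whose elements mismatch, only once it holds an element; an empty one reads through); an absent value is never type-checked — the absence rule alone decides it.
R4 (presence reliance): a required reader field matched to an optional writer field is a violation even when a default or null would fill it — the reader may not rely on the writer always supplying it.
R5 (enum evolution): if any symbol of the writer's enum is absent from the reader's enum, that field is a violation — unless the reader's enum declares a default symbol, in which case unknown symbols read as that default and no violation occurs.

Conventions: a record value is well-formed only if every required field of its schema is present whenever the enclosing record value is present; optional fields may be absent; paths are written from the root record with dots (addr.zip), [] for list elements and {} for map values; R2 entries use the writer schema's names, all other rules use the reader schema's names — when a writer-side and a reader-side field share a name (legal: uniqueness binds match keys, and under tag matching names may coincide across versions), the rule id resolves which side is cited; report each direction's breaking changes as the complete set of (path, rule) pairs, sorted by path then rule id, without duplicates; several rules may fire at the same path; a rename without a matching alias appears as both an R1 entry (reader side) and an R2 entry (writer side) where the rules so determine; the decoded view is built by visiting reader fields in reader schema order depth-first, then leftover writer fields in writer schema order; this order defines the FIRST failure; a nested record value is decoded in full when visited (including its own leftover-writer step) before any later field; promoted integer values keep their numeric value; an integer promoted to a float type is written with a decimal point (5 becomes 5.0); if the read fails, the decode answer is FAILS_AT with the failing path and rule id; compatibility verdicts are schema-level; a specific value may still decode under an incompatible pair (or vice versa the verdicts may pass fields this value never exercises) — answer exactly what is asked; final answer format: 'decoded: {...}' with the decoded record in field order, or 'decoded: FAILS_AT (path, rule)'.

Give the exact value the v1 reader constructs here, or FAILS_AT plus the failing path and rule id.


decoded: {"tier": "LOW", "scores": [], "addr": {"label": null, "price": 10.0}, "latitude": null, "age": 250, "checksum": 0xC0DE, "attempts": 5}

the writer's type comes first in each Shipment pair
decode walk for Shipment under reader schema v1:
  tier := "LOW"
  scores := []
  addr.label := null (not supplied -> null)
  addr.price := 10.0
  writer addr.quantity: unmatched, discarded
  latitude := null (not supplied -> null)
  age := 250
  checksum := 0xC0DE
  attempts := 5
  => decoded: {"tier": "LOW", "scores": [], "addr": {"label": null, "price": 10.0}, "latitude": null, "age": 250, "checksum": 0xC0DE, "attempts": 5}
the rest of the Shipment diff is inert for this question:
  added field version to record Shipment: optional int64, tag 23 (in v2 it sits immediately before age) -> inert under this dialect — no rule fires on Shipment and the result does not move
  added field quantity to record Audit: optional int32, tag 36 (in v2 it sits immediately before price) -> inert under this dialect — no rule fires on Shipment and the result does not move
  renamed field label to notes in record Audit (alias label declared on the renamed field) -> inert under this dialect — no rule fires on Shipment and the result does not move


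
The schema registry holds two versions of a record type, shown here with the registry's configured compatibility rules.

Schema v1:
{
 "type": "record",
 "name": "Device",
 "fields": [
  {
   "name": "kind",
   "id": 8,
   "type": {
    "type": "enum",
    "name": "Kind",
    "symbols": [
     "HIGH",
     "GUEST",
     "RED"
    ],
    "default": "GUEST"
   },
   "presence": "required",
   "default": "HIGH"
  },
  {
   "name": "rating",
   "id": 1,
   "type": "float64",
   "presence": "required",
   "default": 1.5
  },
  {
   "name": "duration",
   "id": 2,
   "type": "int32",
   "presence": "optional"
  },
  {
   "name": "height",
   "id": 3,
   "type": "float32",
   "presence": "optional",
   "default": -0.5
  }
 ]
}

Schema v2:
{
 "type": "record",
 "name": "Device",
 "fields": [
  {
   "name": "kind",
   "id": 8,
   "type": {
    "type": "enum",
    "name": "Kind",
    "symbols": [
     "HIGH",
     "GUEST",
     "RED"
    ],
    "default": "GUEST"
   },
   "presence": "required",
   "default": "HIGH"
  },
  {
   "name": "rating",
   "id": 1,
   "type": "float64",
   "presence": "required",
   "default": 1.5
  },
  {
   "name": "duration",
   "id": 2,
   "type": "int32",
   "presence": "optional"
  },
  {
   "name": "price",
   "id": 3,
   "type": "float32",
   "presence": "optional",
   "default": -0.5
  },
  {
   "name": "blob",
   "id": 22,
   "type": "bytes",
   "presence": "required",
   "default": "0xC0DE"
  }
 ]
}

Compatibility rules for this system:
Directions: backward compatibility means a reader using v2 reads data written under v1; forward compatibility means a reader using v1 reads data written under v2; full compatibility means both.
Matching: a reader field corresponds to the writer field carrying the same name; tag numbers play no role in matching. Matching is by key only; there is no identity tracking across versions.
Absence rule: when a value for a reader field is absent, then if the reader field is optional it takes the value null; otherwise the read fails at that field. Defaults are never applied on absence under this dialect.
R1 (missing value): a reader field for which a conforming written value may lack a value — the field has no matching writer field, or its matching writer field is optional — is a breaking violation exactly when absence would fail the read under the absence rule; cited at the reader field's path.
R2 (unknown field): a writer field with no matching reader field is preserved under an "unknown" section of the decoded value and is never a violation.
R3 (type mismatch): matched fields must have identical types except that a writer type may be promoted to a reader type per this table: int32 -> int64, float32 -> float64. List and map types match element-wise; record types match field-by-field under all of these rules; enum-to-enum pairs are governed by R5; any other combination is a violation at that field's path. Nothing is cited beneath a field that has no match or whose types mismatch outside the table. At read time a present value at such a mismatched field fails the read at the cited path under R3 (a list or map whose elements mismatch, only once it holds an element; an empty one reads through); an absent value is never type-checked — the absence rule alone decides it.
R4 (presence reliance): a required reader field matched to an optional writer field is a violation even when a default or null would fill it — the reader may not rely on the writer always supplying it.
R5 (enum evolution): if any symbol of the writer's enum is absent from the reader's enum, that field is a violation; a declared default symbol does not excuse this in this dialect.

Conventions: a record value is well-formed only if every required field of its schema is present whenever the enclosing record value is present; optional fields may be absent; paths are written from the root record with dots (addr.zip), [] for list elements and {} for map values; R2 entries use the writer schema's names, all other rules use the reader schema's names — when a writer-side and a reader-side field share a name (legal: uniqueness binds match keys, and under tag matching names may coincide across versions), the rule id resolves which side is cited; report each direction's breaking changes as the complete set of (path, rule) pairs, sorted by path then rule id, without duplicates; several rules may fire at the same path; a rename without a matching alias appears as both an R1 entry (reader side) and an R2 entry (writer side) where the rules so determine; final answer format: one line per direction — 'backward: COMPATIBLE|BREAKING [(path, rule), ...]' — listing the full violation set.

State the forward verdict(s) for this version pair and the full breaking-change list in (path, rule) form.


forward: COMPATIBLE []

each type pair in Device: writer, then reader
forward for Device (reader v1, writer v2):
  kind: paired with writer kind (Kind -> Kind; writer required)
  rating: paired with writer rating (float64 -> float64; writer required)
  duration: paired with writer duration (int32 -> int32; writer optional)
  height: no writer match
  writer field price has no reader counterpart
  writer field blob has no reader counterpart
  => forward verdict for Device: COMPATIBLE, no violations
the rest of the Device diff is inert for this question:
  renamed field height to price in record Device -> no rule fires on it in Device's dialect; the asked verdict holds
  added field blob to record Device: required bytes, tag 22, default 0xC0DE (in v2 it sits last) -> fires only in the backward direction of Device, which is not asked here


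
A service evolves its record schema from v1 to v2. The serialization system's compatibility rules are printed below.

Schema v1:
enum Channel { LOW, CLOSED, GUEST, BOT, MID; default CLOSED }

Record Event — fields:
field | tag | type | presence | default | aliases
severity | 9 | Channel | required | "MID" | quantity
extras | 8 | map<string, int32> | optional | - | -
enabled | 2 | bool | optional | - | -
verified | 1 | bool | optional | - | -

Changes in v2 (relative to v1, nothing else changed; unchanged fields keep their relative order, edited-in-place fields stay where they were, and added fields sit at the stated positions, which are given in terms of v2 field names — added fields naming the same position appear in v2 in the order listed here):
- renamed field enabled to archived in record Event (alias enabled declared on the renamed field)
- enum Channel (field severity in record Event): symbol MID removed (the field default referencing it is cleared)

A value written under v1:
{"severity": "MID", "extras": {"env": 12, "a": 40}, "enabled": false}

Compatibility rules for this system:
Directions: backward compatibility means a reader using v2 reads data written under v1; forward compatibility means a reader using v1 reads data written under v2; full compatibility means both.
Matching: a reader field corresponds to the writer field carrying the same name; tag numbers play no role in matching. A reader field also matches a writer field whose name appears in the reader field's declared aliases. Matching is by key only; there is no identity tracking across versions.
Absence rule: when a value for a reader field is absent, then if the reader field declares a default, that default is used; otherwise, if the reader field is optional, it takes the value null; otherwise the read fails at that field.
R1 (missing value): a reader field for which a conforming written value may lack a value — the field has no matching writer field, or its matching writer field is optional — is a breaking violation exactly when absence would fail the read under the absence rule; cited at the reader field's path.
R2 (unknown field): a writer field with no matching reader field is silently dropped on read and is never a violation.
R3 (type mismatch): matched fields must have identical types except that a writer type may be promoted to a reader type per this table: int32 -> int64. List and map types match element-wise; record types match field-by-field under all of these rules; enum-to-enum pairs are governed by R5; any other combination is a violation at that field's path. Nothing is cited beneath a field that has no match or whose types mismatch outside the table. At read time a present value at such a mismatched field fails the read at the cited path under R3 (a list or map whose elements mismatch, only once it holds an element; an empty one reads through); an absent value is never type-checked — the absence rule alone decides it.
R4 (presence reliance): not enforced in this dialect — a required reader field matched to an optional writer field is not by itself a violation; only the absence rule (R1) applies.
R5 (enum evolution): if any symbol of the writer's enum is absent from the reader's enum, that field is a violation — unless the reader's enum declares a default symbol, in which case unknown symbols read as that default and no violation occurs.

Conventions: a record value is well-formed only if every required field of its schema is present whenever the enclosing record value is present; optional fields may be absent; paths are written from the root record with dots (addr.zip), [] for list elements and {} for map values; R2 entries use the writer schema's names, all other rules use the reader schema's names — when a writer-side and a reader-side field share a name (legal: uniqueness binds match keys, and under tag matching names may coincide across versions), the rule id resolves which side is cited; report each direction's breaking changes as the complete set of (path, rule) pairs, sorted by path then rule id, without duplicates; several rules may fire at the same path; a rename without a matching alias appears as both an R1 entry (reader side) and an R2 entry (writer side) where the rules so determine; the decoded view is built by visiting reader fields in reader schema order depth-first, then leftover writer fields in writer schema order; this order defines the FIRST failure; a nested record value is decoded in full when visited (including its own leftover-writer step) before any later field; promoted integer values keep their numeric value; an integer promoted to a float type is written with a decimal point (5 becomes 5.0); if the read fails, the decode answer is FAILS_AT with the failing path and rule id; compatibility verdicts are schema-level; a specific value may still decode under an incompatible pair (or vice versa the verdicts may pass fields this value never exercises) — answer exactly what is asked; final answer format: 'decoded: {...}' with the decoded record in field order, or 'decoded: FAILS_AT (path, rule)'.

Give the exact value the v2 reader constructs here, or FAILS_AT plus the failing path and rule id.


arrows below run writer -> reader for Event
migrating the Event value to v2:
  severity := "CLOSED" (symbol MID -> reader default)
  extras := {"env": 12, "a": 40}
  archived := false (from writer enabled)
  verified := null (absent, optional -> null)
  => decoded: {"severity": "CLOSED", "extras": {"env": 12, "a": 40}, "archived": false, "verified": null}

decoded: {"severity": "CLOSED", "extras": {"env": 12, "a": 40}, "archived": false, "verified": null}
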